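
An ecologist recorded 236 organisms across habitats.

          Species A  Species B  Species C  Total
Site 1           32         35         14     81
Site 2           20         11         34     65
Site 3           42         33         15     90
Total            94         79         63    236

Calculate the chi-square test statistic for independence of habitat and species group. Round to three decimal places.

32.336

Grand total N = 236.
Expected counts (row total × column total / N):
  Site 1, Species A: 81×94/236 = 32.26271
  Site 1, Species B: 81×79/236 = 27.11441
  Site 1, Species C: 81×63/236 = 21.62288
  Site 2, Species A: 65×94/236 = 25.88983
  Site 2, Species B: 65×79/236 = 21.75847
  Site 2, Species C: 65×63/236 = 17.35169
  Site 3, Species A: 90×94/236 = 35.84746
  Site 3, Species B: 90×79/236 = 30.12712
  Site 3, Species C: 90×63/236 = 24.02542
Contributions (O − E)²/E:
  (32 − 32.26271)²/32.26271 = 0.0021
  (35 − 27.11441)²/27.11441 = 2.2933
  (14 − 21.62288)²/21.62288 = 2.6874
  (20 − 25.88983)²/25.88983 = 1.3399
  (11 − 21.75847)²/21.75847 = 5.3195
  (34 − 17.35169)²/17.35169 = 15.9734
  (42 − 35.84746)²/35.84746 = 1.0560
  (33 − 30.12712)²/30.12712 = 0.2740
  (15 − 24.02542)²/24.02542 = 3.3905
χ² = 0.0021 + 2.2933 + 2.6874 + 1.3399 + 5.3195 + 15.9734 + 1.0560 + 0.2740 + 3.3905 = 32.336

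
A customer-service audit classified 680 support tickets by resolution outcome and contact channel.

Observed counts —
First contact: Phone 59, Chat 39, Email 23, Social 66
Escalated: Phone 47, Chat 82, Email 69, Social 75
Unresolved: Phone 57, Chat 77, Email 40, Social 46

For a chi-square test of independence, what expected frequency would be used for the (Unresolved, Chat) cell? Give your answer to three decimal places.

64.059

Row total (Unresolved) = 220; column total (Chat) = 198; grand total N = 680.
Expected count = (row total × column total) / N = 220 × 198 / 680 = 64.059.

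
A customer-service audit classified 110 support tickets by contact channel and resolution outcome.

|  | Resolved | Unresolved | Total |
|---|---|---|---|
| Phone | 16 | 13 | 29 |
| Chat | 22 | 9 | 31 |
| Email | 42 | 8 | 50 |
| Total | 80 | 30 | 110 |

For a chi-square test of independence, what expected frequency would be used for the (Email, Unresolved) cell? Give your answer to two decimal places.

Row total (Email) = 50; column total (Unresolved) = 30; grand total N = 110.
Expected count = (row total × column total) / N = 50 × 30 / 110 = 13.64.

13.64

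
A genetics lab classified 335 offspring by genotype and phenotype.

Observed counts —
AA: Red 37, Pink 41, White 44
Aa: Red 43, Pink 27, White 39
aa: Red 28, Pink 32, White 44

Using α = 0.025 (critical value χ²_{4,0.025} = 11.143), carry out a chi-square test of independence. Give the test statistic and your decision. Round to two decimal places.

Row totals: 122, 109, 104. Column totals: 108, 100, 127. Grand total N = 335.
Expected counts (row total × column total / N):
  AA, Red: 122×108/335 = 39.331
  AA, Pink: 122×100/335 = 36.418
  AA, White: 122×127/335 = 46.251
  Aa, Red: 109×108/335 = 35.140
  Aa, Pink: 109×100/335 = 32.537
  Aa, White: 109×127/335 = 41.322
  aa, Red: 104×108/335 = 33.528
  aa, Pink: 104×100/335 = 31.045
  aa, White: 104×127/335 = 39.427
Contributions (O − E)²/E:
  (37 − 39.331)²/39.331 = 0.1381
  (41 − 36.418)²/36.418 = 0.5765
  (44 − 46.251)²/46.251 = 0.1096
  (43 − 35.140)²/35.140 = 1.7581
  (27 − 32.537)²/32.537 = 0.9423
  (39 − 41.322)²/41.322 = 0.1305
  (28 − 33.528)²/33.528 = 0.9114
  (32 − 31.045)²/31.045 = 0.0294
  (44 − 39.427)²/39.427 = 0.5304
χ² = 0.1381 + 0.5765 + 0.1096 + 1.7581 + 0.9423 + 0.1305 + 0.9114 + 0.0294 + 0.5304 = 5.13
df = (3−1)(3−1) = 4. Since 5.13 < 11.143, fail to reject the null hypothesis of independence at α = 0.025.

5.13; fail to reject H₀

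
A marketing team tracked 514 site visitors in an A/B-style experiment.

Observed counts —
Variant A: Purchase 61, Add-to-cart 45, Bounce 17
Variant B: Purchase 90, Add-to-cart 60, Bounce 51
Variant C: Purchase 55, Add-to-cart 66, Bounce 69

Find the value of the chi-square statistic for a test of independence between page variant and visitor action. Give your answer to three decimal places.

Row totals: 123, 201, 190. Column totals: 206, 171, 137. Grand total N = 514.
Expected counts (row total × column total / N):
  Variant A, Purchase: 123×206/514 = 49.2957
  Variant A, Add-to-cart: 123×171/514 = 40.9202
  Variant A, Bounce: 123×137/514 = 32.7840
  Variant B, Purchase: 201×206/514 = 80.5564
  Variant B, Add-to-cart: 201×171/514 = 66.8696
  Variant B, Bounce: 201×137/514 = 53.5739
  Variant C, Purchase: 190×206/514 = 76.1479
  Variant C, Add-to-cart: 190×171/514 = 63.2101
  Variant C, Bounce: 190×137/514 = 50.6420
Contributions (O − E)²/E:
  (61 − 49.2957)²/49.2957 = 2.7790
  (45 − 40.9202)²/40.9202 = 0.4068
  (17 − 32.7840)²/32.7840 = 7.5993
  (90 − 80.5564)²/80.5564 = 1.1071
  (60 − 66.8696)²/66.8696 = 0.7057
  (51 − 53.5739)²/53.5739 = 0.1237
  (55 − 76.1479)²/76.1479 = 5.8732
  (66 − 63.2101)²/63.2101 = 0.1231
  (69 − 50.6420)²/50.6420 = 6.6549
χ² = 2.7790 + 0.4068 + 7.5993 + 1.1071 + 0.7057 + 0.1237 + 5.8732 + 0.1231 + 6.6549 = 25.373

25.373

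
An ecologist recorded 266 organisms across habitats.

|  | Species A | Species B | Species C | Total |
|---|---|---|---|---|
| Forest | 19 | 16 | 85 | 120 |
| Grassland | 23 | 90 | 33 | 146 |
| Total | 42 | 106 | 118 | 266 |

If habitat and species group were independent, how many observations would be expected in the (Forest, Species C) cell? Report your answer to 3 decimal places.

Row total (Forest) = 120; column total (Species C) = 118; grand total N = 266.
Expected count = (row total × column total) / N = 120 × 118 / 266 = 53.233.

53.233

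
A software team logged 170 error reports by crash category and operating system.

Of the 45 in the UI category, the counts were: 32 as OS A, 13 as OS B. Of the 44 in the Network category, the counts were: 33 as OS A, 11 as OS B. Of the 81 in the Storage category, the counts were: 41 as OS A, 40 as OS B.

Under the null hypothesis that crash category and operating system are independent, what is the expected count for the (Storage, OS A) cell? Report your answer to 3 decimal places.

50.506

Row total (Storage) = 81; column total (OS A) = 106; grand total N = 170.
Expected count = (row total × column total) / N = 81 × 106 / 170 = 50.506.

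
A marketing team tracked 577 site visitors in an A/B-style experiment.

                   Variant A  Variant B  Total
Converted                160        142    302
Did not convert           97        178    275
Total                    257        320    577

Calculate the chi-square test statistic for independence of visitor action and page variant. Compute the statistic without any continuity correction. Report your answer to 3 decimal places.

18.270

Grand total N = 577.
Expected counts (row total × column total / N):
  Converted, Variant A: 302×257/577 = 134.5130
  Converted, Variant B: 302×320/577 = 167.4870
  Did not convert, Variant A: 275×257/577 = 122.4870
  Did not convert, Variant B: 275×320/577 = 152.5130
Contributions (O − E)²/E:
  (160 − 134.5130)²/134.5130 = 4.8292
  (142 − 167.4870)²/167.4870 = 3.8784
  (97 − 122.4870)²/122.4870 = 5.3033
  (178 − 152.5130)²/152.5130 = 4.2592
χ² = 4.8292 + 3.8784 + 5.3033 + 4.2592 = 18.270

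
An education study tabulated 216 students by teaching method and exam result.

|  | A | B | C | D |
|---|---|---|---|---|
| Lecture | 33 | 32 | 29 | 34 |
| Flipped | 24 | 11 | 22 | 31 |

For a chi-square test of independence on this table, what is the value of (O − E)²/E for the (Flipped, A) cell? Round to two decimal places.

Row total (Flipped) = 88; column total (A) = 57; N = 216.
Expected count E = 88 × 57 / 216 = 23.222.
Contribution = (O − E)²/E = (24 − 23.222)² / 23.222 = 0.03.

0.03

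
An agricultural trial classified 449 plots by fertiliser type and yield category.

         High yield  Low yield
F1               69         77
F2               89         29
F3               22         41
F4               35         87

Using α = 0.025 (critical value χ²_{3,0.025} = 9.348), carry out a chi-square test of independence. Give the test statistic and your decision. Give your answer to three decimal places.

58.141; reject H₀

Row totals: 146, 118, 63, 122. Column totals: 215, 234. Grand total N = 449.
Expected counts (row total × column total / N):
  F1, High yield: 146×215/449 = 69.91091
  F1, Low yield: 146×234/449 = 76.08909
  F2, High yield: 118×215/449 = 56.50334
  F2, Low yield: 118×234/449 = 61.49666
  F3, High yield: 63×215/449 = 30.16704
  F3, Low yield: 63×234/449 = 32.83296
  F4, High yield: 122×215/449 = 58.41871
  F4, Low yield: 122×234/449 = 63.58129
Contributions (O − E)²/E:
  (69 − 69.91091)²/69.91091 = 0.0119
  (77 − 76.08909)²/76.08909 = 0.0109
  (89 − 56.50334)²/56.50334 = 18.6897
  (29 − 61.49666)²/61.49666 = 17.1722
  (22 − 30.16704)²/30.16704 = 2.2110
  (41 − 32.83296)²/32.83296 = 2.0315
  (35 − 58.41871)²/58.41871 = 9.3880
  (87 − 63.58129)²/63.58129 = 8.6257
χ² = 0.0119 + 0.0109 + 18.6897 + 17.1722 + 2.2110 + 2.0315 + 9.3880 + 8.6257 = 58.141
df = (4−1)(2−1) = 3. Since 58.141 > 9.348, reject the null hypothesis of independence at α = 0.025.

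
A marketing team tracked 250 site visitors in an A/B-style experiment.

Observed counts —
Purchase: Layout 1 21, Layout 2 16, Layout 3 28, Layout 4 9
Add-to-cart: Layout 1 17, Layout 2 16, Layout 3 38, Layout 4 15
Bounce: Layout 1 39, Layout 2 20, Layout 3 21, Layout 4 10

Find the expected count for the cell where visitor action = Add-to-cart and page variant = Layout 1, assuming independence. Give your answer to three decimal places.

Row total (Add-to-cart) = 86; column total (Layout 1) = 77; grand total N = 250.
Expected count = (row total × column total) / N = 86 × 77 / 250 = 26.488.

26.488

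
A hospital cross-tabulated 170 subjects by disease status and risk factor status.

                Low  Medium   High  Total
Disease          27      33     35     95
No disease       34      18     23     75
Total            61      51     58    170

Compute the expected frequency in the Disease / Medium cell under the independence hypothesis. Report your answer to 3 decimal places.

Row total (Disease) = 95; column total (Medium) = 51; grand total N = 170.
Expected count = (row total × column total) / N = 95 × 51 / 170 = 28.500.

28.500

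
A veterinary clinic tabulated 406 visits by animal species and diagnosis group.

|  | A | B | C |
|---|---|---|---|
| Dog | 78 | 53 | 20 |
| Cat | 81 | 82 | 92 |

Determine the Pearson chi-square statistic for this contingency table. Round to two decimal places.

27.75

Row totals: 151, 255. Column totals: 159, 135, 112. Grand total N = 406.
Expected counts (row total × column total / N):
  Dog, A: 151×159/406 = 59.135
  Dog, B: 151×135/406 = 50.209
  Dog, C: 151×112/406 = 41.655
  Cat, A: 255×159/406 = 99.865
  Cat, B: 255×135/406 = 84.791
  Cat, C: 255×112/406 = 70.345
Contributions (O − E)²/E:
  (78 − 59.135)²/59.135 = 6.0182
  (53 − 50.209)²/50.209 = 0.1551
  (20 − 41.655)²/41.655 = 11.2577
  (81 − 99.865)²/99.865 = 3.5637
  (82 − 84.791)²/84.791 = 0.0919
  (92 − 70.345)²/70.345 = 6.6663
χ² = 6.0182 + 0.1551 + 11.2577 + 3.5637 + 0.0919 + 6.6663 = 27.75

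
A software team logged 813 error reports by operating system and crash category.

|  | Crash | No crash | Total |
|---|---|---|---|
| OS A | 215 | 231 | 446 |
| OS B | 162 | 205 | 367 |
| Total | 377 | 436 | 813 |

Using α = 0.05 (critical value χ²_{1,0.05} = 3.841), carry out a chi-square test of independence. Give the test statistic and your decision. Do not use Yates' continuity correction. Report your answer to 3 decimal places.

1.338; fail to reject H₀

Grand total N = 813.
Expected counts (row total × column total / N):
  OS A, Crash: 446×377/813 = 206.8167
  OS A, No crash: 446×436/813 = 239.1833
  OS B, Crash: 367×377/813 = 170.1833
  OS B, No crash: 367×436/813 = 196.8167
Contributions (O − E)²/E:
  (215 − 206.8167)²/206.8167 = 0.3238
  (231 − 239.1833)²/239.1833 = 0.2800
  (162 − 170.1833)²/170.1833 = 0.3935
  (205 − 196.8167)²/196.8167 = 0.3402
χ² = 0.3238 + 0.2800 + 0.3935 + 0.3402 = 1.338
df = (2−1)(2−1) = 1. Since 1.338 < 3.841, fail to reject the null hypothesis of independence at α = 0.05.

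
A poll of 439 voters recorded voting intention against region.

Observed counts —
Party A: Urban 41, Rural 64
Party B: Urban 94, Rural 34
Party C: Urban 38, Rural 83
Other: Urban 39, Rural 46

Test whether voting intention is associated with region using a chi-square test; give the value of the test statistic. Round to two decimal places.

50.02

Row totals: 105, 128, 121, 85. Column totals: 212, 227. Grand total N = 439.
Expected counts (row total × column total / N):
  Party A, Urban: 105×212/439 = 50.7062
  Party A, Rural: 105×227/439 = 54.2938
  Party B, Urban: 128×212/439 = 61.8132
  Party B, Rural: 128×227/439 = 66.1868
  Party C, Urban: 121×212/439 = 58.4328
  Party C, Rural: 121×227/439 = 62.5672
  Other, Urban: 85×212/439 = 41.0478
  Other, Rural: 85×227/439 = 43.9522
Contributions (O − E)²/E:
  (41 − 50.7062)²/50.7062 = 1.8580
  (64 − 54.2938)²/54.2938 = 1.7352
  (94 − 61.8132)²/61.8132 = 16.7600
  (34 − 66.1868)²/66.1868 = 15.6525
  (38 − 58.4328)²/58.4328 = 7.1449
  (83 − 62.5672)²/62.5672 = 6.6728
  (39 − 41.0478)²/41.0478 = 0.1022
  (46 − 43.9522)²/43.9522 = 0.0954
χ² = 1.8580 + 1.7352 + 16.7600 + 15.6525 + 7.1449 + 6.6728 + 0.1022 + 0.0954 = 50.02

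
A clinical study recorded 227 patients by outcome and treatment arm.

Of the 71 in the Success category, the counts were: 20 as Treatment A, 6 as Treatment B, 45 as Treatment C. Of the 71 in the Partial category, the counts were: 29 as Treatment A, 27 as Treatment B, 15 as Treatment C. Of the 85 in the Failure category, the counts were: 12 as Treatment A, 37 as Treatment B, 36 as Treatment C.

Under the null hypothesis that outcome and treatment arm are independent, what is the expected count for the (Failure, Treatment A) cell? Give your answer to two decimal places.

22.84

Row total (Failure) = 85; column total (Treatment A) = 61; grand total N = 227.
Expected count = (row total × column total) / N = 85 × 61 / 227 = 22.84.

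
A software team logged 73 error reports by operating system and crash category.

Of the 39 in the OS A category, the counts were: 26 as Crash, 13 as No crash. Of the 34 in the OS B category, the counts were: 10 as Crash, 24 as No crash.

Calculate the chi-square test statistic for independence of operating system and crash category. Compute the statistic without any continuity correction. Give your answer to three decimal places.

Row totals: 39, 34. Column totals: 36, 37. Grand total N = 73.
Expected counts (row total × column total / N):
  OS A, Crash: 39×36/73 = 19.2329
  OS A, No crash: 39×37/73 = 19.7671
  OS B, Crash: 34×36/73 = 16.7671
  OS B, No crash: 34×37/73 = 17.2329
Contributions (O − E)²/E:
  (26 − 19.2329)²/19.2329 = 2.3810
  (13 − 19.7671)²/19.7671 = 2.3167
  (10 − 16.7671)²/16.7671 = 2.7312
  (24 − 17.2329)²/17.2329 = 2.6573
χ² = 2.3810 + 2.3167 + 2.7312 + 2.6573 = 10.086

10.086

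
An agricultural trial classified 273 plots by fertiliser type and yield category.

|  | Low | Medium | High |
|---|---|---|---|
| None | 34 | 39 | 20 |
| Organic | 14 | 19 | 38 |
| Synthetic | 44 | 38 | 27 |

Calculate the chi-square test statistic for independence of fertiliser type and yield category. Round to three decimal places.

Row totals: 93, 71, 109. Column totals: 92, 96, 85. Grand total N = 273.
Expected counts (row total × column total / N):
  None, Low: 93×92/273 = 31.3407
  None, Medium: 93×96/273 = 32.7033
  None, High: 93×85/273 = 28.9560
  Organic, Low: 71×92/273 = 23.9267
  Organic, Medium: 71×96/273 = 24.9670
  Organic, High: 71×85/273 = 22.1062
  Synthetic, Low: 109×92/273 = 36.7326
  Synthetic, Medium: 109×96/273 = 38.3297
  Synthetic, High: 109×85/273 = 33.9377
Contributions (O − E)²/E:
  (34 − 31.3407)²/31.3407 = 0.2256
  (39 − 32.7033)²/32.7033 = 1.2124
  (20 − 28.9560)²/28.9560 = 2.7701
  (14 − 23.9267)²/23.9267 = 4.1184
  (19 − 24.9670)²/24.9670 = 1.4261
  (38 − 22.1062)²/22.1062 = 11.4272
  (44 − 36.7326)²/36.7326 = 1.4378
  (38 − 38.3297)²/38.3297 = 0.0028
  (27 − 33.9377)²/33.9377 = 1.4182
χ² = 0.2256 + 1.2124 + 2.7701 + 4.1184 + 1.4261 + 11.4272 + 1.4378 + 0.0028 + 1.4182 = 24.039

24.039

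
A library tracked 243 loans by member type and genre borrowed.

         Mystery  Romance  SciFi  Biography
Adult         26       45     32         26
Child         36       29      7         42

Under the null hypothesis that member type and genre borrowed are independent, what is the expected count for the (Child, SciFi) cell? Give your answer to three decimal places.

18.296

Row total (Child) = 114; column total (SciFi) = 39; grand total N = 243.
Expected count = (row total × column total) / N = 114 × 39 / 243 = 18.296.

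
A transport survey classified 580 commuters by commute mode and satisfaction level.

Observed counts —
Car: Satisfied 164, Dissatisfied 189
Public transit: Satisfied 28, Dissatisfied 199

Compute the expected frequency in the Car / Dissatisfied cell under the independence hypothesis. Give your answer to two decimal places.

Row total (Car) = 353; column total (Dissatisfied) = 388; grand total N = 580.
Expected count = (row total × column total) / N = 353 × 388 / 580 = 236.14.

236.14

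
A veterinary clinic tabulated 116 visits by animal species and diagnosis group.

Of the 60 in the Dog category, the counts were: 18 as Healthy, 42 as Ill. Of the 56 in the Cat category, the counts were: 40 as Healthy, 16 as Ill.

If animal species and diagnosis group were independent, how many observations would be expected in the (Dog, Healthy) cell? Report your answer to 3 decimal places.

Row total (Dog) = 60; column total (Healthy) = 58; grand total N = 116.
Expected count = (row total × column total) / N = 60 × 58 / 116 = 30.000.

30.000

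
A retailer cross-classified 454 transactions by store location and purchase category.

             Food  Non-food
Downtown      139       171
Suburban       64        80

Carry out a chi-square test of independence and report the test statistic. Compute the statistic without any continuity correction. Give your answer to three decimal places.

Row totals: 310, 144. Column totals: 203, 251. Grand total N = 454.
Expected counts (row total × column total / N):
  Downtown, Food: 310×203/454 = 138.6123
  Downtown, Non-food: 310×251/454 = 171.3877
  Suburban, Food: 144×203/454 = 64.3877
  Suburban, Non-food: 144×251/454 = 79.6123
Contributions (O − E)²/E:
  (139 − 138.6123)²/138.6123 = 0.0011
  (171 − 171.3877)²/171.3877 = 0.0009
  (64 − 64.3877)²/64.3877 = 0.0023
  (80 − 79.6123)²/79.6123 = 0.0019
χ² = 0.0011 + 0.0009 + 0.0023 + 0.0019 = 0.006

0.006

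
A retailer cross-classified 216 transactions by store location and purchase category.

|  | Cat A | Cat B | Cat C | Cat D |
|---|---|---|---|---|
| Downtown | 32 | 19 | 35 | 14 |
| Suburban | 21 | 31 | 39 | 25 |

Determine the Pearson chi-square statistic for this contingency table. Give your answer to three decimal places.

Row totals: 100, 116. Column totals: 53, 50, 74, 39. Grand total N = 216.
Expected counts (row total × column total / N):
  Downtown, Cat A: 100×53/216 = 24.5370
  Downtown, Cat B: 100×50/216 = 23.1481
  Downtown, Cat C: 100×74/216 = 34.2593
  Downtown, Cat D: 100×39/216 = 18.0556
  Suburban, Cat A: 116×53/216 = 28.4630
  Suburban, Cat B: 116×50/216 = 26.8519
  Suburban, Cat C: 116×74/216 = 39.7407
  Suburban, Cat D: 116×39/216 = 20.9444
Contributions (O − E)²/E:
  (32 − 24.5370)²/24.5370 = 2.2699
  (19 − 23.1481)²/23.1481 = 0.7433
  (35 − 34.2593)²/34.2593 = 0.0160
  (14 − 18.0556)²/18.0556 = 0.9110
  (21 − 28.4630)²/28.4630 = 1.9568
  (31 − 26.8519)²/26.8519 = 0.6408
  (39 − 39.7407)²/39.7407 = 0.0138
  (25 − 20.9444)²/20.9444 = 0.7853
χ² = 2.2699 + 0.7433 + 0.0160 + 0.9110 + 1.9568 + 0.6408 + 0.0138 + 0.7853 = 7.337

7.337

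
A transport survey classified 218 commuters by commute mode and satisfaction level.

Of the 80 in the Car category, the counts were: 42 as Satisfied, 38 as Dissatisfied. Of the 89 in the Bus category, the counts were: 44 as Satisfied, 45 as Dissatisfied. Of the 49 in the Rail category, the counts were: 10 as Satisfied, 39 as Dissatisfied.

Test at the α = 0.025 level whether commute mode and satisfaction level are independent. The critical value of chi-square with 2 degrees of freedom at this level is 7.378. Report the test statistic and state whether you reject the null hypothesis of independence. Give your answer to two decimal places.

14.48; reject H₀

Row totals: 80, 89, 49. Column totals: 96, 122. Grand total N = 218.
Expected counts (row total × column total / N):
  Car, Satisfied: 80×96/218 = 35.229
  Car, Dissatisfied: 80×122/218 = 44.771
  Bus, Satisfied: 89×96/218 = 39.193
  Bus, Dissatisfied: 89×122/218 = 49.807
  Rail, Satisfied: 49×96/218 = 21.578
  Rail, Dissatisfied: 49×122/218 = 27.422
Contributions (O − E)²/E:
  (42 − 35.229)²/35.229 = 1.3014
  (38 − 44.771)²/44.771 = 1.0240
  (44 − 39.193)²/39.193 = 0.5896
  (45 − 49.807)²/49.807 = 0.4639
  (10 − 21.578)²/21.578 = 6.2123
  (39 − 27.422)²/27.422 = 4.8884
χ² = 1.3014 + 1.0240 + 0.5896 + 0.4639 + 6.2123 + 4.8884 = 14.48
df = (3−1)(2−1) = 2. Since 14.48 > 7.378, reject the null hypothesis of independence at α = 0.025.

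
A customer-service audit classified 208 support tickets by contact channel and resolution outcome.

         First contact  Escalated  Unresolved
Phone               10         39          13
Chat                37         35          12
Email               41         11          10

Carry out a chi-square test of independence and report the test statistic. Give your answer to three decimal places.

Row totals: 62, 84, 62. Column totals: 88, 85, 35. Grand total N = 208.
Expected counts (row total × column total / N):
  Phone, First contact: 62×88/208 = 26.2308
  Phone, Escalated: 62×85/208 = 25.3365
  Phone, Unresolved: 62×35/208 = 10.4327
  Chat, First contact: 84×88/208 = 35.5385
  Chat, Escalated: 84×85/208 = 34.3269
  Chat, Unresolved: 84×35/208 = 14.1346
  Email, First contact: 62×88/208 = 26.2308
  Email, Escalated: 62×85/208 = 25.3365
  Email, Unresolved: 62×35/208 = 10.4327
Contributions (O − E)²/E:
  (10 − 26.2308)²/26.2308 = 10.0431
  (39 − 25.3365)²/25.3365 = 7.3685
  (13 − 10.4327)²/10.4327 = 0.6318
  (37 − 35.5385)²/35.5385 = 0.0601
  (35 − 34.3269)²/34.3269 = 0.0132
  (12 − 14.1346)²/14.1346 = 0.3224
  (41 − 26.2308)²/26.2308 = 8.3158
  (11 − 25.3365)²/25.3365 = 8.1122
  (10 − 10.4327)²/10.4327 = 0.0179
χ² = 10.0431 + 7.3685 + 0.6318 + 0.0601 + 0.0132 + 0.3224 + 8.3158 + 8.1122 + 0.0179 = 34.885

34.885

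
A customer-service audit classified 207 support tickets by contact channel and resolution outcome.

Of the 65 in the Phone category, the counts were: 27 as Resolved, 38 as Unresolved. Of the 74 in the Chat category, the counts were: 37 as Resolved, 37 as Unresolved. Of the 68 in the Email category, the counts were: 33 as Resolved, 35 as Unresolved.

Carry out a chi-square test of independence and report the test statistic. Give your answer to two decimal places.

Row totals: 65, 74, 68. Column totals: 97, 110. Grand total N = 207.
Expected counts (row total × column total / N):
  Phone, Resolved: 65×97/207 = 30.459
  Phone, Unresolved: 65×110/207 = 34.541
  Chat, Resolved: 74×97/207 = 34.676
  Chat, Unresolved: 74×110/207 = 39.324
  Email, Resolved: 68×97/207 = 31.865
  Email, Unresolved: 68×110/207 = 36.135
Contributions (O − E)²/E:
  (27 − 30.459)²/30.459 = 0.3928
  (38 − 34.541)²/34.541 = 0.3464
  (37 − 34.676)²/34.676 = 0.1558
  (37 − 39.324)²/39.324 = 0.1373
  (33 − 31.865)²/31.865 = 0.0404
  (35 − 36.135)²/36.135 = 0.0357
χ² = 0.3928 + 0.3464 + 0.1558 + 0.1373 + 0.0404 + 0.0357 = 1.11

1.11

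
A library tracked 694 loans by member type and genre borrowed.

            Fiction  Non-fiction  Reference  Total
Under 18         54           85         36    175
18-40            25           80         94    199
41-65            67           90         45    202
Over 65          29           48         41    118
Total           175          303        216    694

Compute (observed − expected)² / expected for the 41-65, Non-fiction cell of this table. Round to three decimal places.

Row total (41-65) = 202; column total (Non-fiction) = 303; N = 694.
Expected count E = 202 × 303 / 694 = 88.1931.
Contribution = (O − E)²/E = (90 − 88.1931)² / 88.1931 = 0.037.

0.037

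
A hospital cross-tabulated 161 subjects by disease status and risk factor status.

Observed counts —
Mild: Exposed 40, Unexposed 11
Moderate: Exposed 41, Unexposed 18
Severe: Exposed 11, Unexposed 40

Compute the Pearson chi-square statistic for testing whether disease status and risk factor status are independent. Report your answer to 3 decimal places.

Row totals: 51, 59, 51. Column totals: 92, 69. Grand total N = 161.
Expected counts (row total × column total / N):
  Mild, Exposed: 51×92/161 = 29.1429
  Mild, Unexposed: 51×69/161 = 21.8571
  Moderate, Exposed: 59×92/161 = 33.7143
  Moderate, Unexposed: 59×69/161 = 25.2857
  Severe, Exposed: 51×92/161 = 29.1429
  Severe, Unexposed: 51×69/161 = 21.8571
Contributions (O − E)²/E:
  (40 − 29.1429)²/29.1429 = 4.0448
  (11 − 21.8571)²/21.8571 = 5.3931
  (41 − 33.7143)²/33.7143 = 1.5744
  (18 − 25.2857)²/25.2857 = 2.0993
  (11 − 29.1429)²/29.1429 = 11.2949
  (40 − 21.8571)²/21.8571 = 15.0599
χ² = 4.0448 + 5.3931 + 1.5744 + 2.0993 + 11.2949 + 15.0599 = 39.466

39.466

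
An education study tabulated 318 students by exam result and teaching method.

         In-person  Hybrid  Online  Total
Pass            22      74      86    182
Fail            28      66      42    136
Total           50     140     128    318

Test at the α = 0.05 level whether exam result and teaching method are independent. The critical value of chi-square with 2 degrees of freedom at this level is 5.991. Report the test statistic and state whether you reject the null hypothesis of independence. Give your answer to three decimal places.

Grand total N = 318.
Expected counts (row total × column total / N):
  Pass, In-person: 182×50/318 = 28.6164
  Pass, Hybrid: 182×140/318 = 80.1258
  Pass, Online: 182×128/318 = 73.2579
  Fail, In-person: 136×50/318 = 21.3836
  Fail, Hybrid: 136×140/318 = 59.8742
  Fail, Online: 136×128/318 = 54.7421
Contributions (O − E)²/E:
  (22 − 28.6164)²/28.6164 = 1.5298
  (74 − 80.1258)²/80.1258 = 0.4683
  (86 − 73.2579)²/73.2579 = 2.2163
  (28 − 21.3836)²/21.3836 = 2.0472
  (66 − 59.8742)²/59.8742 = 0.6267
  (42 − 54.7421)²/54.7421 = 2.9659
χ² = 1.5298 + 0.4683 + 2.2163 + 2.0472 + 0.6267 + 2.9659 = 9.854
df = (2−1)(3−1) = 2. Since 9.854 > 5.991, reject the null hypothesis of independence at α = 0.05.

9.854; reject H₀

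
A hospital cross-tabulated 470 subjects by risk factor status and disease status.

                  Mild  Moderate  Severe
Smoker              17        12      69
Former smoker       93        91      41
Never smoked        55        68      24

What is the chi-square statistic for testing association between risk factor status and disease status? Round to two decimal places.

108.51

Row totals: 98, 225, 147. Column totals: 165, 171, 134. Grand total N = 470.
Expected counts (row total × column total / N):
  Smoker, Mild: 98×165/470 = 34.4043
  Smoker, Moderate: 98×171/470 = 35.6553
  Smoker, Severe: 98×134/470 = 27.9404
  Former smoker, Mild: 225×165/470 = 78.9894
  Former smoker, Moderate: 225×171/470 = 81.8617
  Former smoker, Severe: 225×134/470 = 64.1489
  Never smoked, Mild: 147×165/470 = 51.6064
  Never smoked, Moderate: 147×171/470 = 53.4830
  Never smoked, Severe: 147×134/470 = 41.9106
Contributions (O − E)²/E:
  (17 − 34.4043)²/34.4043 = 8.8044
  (12 − 35.6553)²/35.6553 = 15.6940
  (69 − 27.9404)²/27.9404 = 60.3388
  (93 − 78.9894)²/78.9894 = 2.4851
  (91 − 81.8617)²/81.8617 = 1.0201
  (41 − 64.1489)²/64.1489 = 8.3536
  (55 − 51.6064)²/51.6064 = 0.2232
  (68 − 53.4830)²/53.4830 = 3.9404
  (24 − 41.9106)²/41.9106 = 7.6541
χ² = 8.8044 + 15.6940 + 60.3388 + 2.4851 + 1.0201 + 8.3536 + 0.2232 + 3.9404 + 7.6541 = 108.51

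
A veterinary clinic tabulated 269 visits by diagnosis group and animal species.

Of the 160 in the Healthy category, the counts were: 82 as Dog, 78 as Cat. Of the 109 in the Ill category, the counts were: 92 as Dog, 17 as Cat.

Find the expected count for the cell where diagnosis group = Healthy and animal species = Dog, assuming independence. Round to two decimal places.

Row total (Healthy) = 160; column total (Dog) = 174; grand total N = 269.
Expected count = (row total × column total) / N = 160 × 174 / 269 = 103.49.

103.49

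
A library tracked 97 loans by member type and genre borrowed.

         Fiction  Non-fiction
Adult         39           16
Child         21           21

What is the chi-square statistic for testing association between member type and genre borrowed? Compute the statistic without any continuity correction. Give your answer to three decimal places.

4.413

Row totals: 55, 42. Column totals: 60, 37. Grand total N = 97.
Expected counts (row total × column total / N):
  Adult, Fiction: 55×60/97 = 34.0206
  Adult, Non-fiction: 55×37/97 = 20.9794
  Child, Fiction: 42×60/97 = 25.9794
  Child, Non-fiction: 42×37/97 = 16.0206
Contributions (O − E)²/E:
  (39 − 34.0206)²/34.0206 = 0.7288
  (16 − 20.9794)²/20.9794 = 1.1818
  (21 − 25.9794)²/25.9794 = 0.9544
  (21 − 16.0206)²/16.0206 = 1.5477
χ² = 0.7288 + 1.1818 + 0.9544 + 1.5477 = 4.413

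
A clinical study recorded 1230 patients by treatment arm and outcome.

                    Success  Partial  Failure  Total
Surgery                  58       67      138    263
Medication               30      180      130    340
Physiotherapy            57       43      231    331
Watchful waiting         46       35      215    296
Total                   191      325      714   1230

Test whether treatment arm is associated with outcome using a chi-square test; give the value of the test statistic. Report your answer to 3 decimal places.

197.828

Grand total N = 1230.
Expected counts (row total × column total / N):
  Surgery, Success: 263×191/1230 = 40.8398
  Surgery, Partial: 263×325/1230 = 69.4919
  Surgery, Failure: 263×714/1230 = 152.6683
  Medication, Success: 340×191/1230 = 52.7967
  Medication, Partial: 340×325/1230 = 89.8374
  Medication, Failure: 340×714/1230 = 197.3659
  Physiotherapy, Success: 331×191/1230 = 51.3992
  Physiotherapy, Partial: 331×325/1230 = 87.4593
  Physiotherapy, Failure: 331×714/1230 = 192.1415
  Watchful waiting, Success: 296×191/1230 = 45.9642
  Watchful waiting, Partial: 296×325/1230 = 78.2114
  Watchful waiting, Failure: 296×714/1230 = 171.8244
Contributions (O − E)²/E:
  (58 − 40.8398)²/40.8398 = 7.2104
  (67 − 69.4919)²/69.4919 = 0.0894
  (138 − 152.6683)²/152.6683 = 1.4093
  (30 − 52.7967)²/52.7967 = 9.8432
  (180 − 89.8374)²/89.8374 = 90.4890
  (130 − 197.3659)²/197.3659 = 22.9937
  (57 − 51.3992)²/51.3992 = 0.6103
  (43 − 87.4593)²/87.4593 = 22.6006
  (231 − 192.1415)²/192.1415 = 7.8587
  (46 − 45.9642)²/45.9642 = 0.0000
  (35 − 78.2114)²/78.2114 = 23.8741
  (215 − 171.8244)²/171.8244 = 10.8491
χ² = 7.2104 + 0.0894 + 1.4093 + 9.8432 + 90.4890 + 22.9937 + 0.6103 + 22.6006 + 7.8587 + 0.0000 + 23.8741 + 10.8491 = 197.828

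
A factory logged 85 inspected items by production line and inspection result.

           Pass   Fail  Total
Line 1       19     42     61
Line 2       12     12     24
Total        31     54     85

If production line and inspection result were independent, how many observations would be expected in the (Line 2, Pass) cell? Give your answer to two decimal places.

8.75

Row total (Line 2) = 24; column total (Pass) = 31; grand total N = 85.
Expected count = (row total × column total) / N = 24 × 31 / 85 = 8.75.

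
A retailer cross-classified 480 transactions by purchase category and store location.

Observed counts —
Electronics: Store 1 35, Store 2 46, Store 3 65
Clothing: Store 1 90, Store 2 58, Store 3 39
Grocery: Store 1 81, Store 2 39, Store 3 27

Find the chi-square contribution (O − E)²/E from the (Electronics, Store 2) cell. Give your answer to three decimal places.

Row total (Electronics) = 146; column total (Store 2) = 143; N = 480.
Expected count E = 146 × 143 / 480 = 43.49583.
Contribution = (O − E)²/E = (46 − 43.49583)² / 43.49583 = 0.144.

0.144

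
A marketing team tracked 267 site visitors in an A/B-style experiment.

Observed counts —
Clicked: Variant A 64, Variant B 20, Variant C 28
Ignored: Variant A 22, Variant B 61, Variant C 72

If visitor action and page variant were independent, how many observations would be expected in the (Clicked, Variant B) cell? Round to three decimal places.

Row total (Clicked) = 112; column total (Variant B) = 81; grand total N = 267.
Expected count = (row total × column total) / N = 112 × 81 / 267 = 33.978.

33.978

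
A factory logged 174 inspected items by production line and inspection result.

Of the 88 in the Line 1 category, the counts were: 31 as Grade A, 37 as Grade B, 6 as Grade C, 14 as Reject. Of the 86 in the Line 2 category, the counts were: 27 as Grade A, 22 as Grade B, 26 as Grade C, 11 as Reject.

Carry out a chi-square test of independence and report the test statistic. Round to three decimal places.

Row totals: 88, 86. Column totals: 58, 59, 32, 25. Grand total N = 174.
Expected counts (row total × column total / N):
  Line 1, Grade A: 88×58/174 = 29.33333
  Line 1, Grade B: 88×59/174 = 29.83908
  Line 1, Grade C: 88×32/174 = 16.18391
  Line 1, Reject: 88×25/174 = 12.64368
  Line 2, Grade A: 86×58/174 = 28.66667
  Line 2, Grade B: 86×59/174 = 29.16092
  Line 2, Grade C: 86×32/174 = 15.81609
  Line 2, Reject: 86×25/174 = 12.35632
Contributions (O − E)²/E:
  (31 − 29.33333)²/29.33333 = 0.0947
  (37 − 29.83908)²/29.83908 = 1.7185
  (6 − 16.18391)²/16.18391 = 6.4083
  (14 − 12.64368)²/12.64368 = 0.1455
  (27 − 28.66667)²/28.66667 = 0.0969
  (22 − 29.16092)²/29.16092 = 1.7585
  (26 − 15.81609)²/15.81609 = 6.5574
  (11 − 12.35632)²/12.35632 = 0.1489
χ² = 0.0947 + 1.7185 + 6.4083 + 0.1455 + 0.0969 + 1.7585 + 6.5574 + 0.1489 = 16.929

16.929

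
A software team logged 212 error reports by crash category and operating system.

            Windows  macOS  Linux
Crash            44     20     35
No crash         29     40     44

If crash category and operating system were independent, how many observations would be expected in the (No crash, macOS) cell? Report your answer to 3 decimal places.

31.981

Row total (No crash) = 113; column total (macOS) = 60; grand total N = 212.
Expected count = (row total × column total) / N = 113 × 60 / 212 = 31.981.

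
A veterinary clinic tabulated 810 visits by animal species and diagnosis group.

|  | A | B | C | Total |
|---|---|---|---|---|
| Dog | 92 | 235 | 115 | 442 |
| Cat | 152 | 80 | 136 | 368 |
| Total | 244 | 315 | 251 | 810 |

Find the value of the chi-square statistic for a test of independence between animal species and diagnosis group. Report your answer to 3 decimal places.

Grand total N = 810.
Expected counts (row total × column total / N):
  Dog, A: 442×244/810 = 133.1457
  Dog, B: 442×315/810 = 171.8889
  Dog, C: 442×251/810 = 136.9654
  Cat, A: 368×244/810 = 110.8543
  Cat, B: 368×315/810 = 143.1111
  Cat, C: 368×251/810 = 114.0346
Contributions (O − E)²/E:
  (92 − 133.1457)²/133.1457 = 12.7152
  (235 − 171.8889)²/171.8889 = 23.1720
  (115 − 136.9654)²/136.9654 = 3.5226
  (152 − 110.8543)²/110.8543 = 15.2720
  (80 − 143.1111)²/143.1111 = 27.8316
  (136 − 114.0346)²/114.0346 = 4.2310
χ² = 12.7152 + 23.1720 + 3.5226 + 15.2720 + 27.8316 + 4.2310 = 86.744

86.744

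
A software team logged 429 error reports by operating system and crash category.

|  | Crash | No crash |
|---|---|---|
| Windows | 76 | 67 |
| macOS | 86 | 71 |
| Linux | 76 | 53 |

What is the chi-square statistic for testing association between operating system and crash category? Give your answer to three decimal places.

Row totals: 143, 157, 129. Column totals: 238, 191. Grand total N = 429.
Expected counts (row total × column total / N):
  Windows, Crash: 143×238/429 = 79.3333
  Windows, No crash: 143×191/429 = 63.6667
  macOS, Crash: 157×238/429 = 87.1002
  macOS, No crash: 157×191/429 = 69.8998
  Linux, Crash: 129×238/429 = 71.5664
  Linux, No crash: 129×191/429 = 57.4336
Contributions (O − E)²/E:
  (76 − 79.3333)²/79.3333 = 0.1401
  (67 − 63.6667)²/63.6667 = 0.1745
  (86 − 87.1002)²/87.1002 = 0.0139
  (71 − 69.8998)²/69.8998 = 0.0173
  (76 − 71.5664)²/71.5664 = 0.2747
  (53 − 57.4336)²/57.4336 = 0.3423
χ² = 0.1401 + 0.1745 + 0.0139 + 0.0173 + 0.2747 + 0.3423 = 0.963

0.963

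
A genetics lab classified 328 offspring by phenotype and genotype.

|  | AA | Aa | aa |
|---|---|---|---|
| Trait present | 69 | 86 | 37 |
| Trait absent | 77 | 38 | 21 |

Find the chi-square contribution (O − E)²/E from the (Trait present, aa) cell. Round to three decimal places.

Row total (Trait present) = 192; column total (aa) = 58; N = 328.
Expected count E = 192 × 58 / 328 = 33.9512.
Contribution = (O − E)²/E = (37 − 33.9512)² / 33.9512 = 0.274.

0.274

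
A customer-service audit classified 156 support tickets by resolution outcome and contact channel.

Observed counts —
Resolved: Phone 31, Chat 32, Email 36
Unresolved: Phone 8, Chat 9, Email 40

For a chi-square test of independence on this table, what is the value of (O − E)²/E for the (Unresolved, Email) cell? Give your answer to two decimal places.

5.39

Row total (Unresolved) = 57; column total (Email) = 76; N = 156.
Expected count E = 57 × 76 / 156 = 27.769.
Contribution = (O − E)²/E = (40 − 27.769)² / 27.769 = 5.39.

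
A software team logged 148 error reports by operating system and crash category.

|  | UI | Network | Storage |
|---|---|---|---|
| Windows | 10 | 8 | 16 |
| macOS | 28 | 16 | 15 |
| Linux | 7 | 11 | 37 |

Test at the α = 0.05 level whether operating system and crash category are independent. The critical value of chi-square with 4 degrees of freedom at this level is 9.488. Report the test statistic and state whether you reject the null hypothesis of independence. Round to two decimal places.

22.78; reject H₀

Row totals: 34, 59, 55. Column totals: 45, 35, 68. Grand total N = 148.
Expected counts (row total × column total / N):
  Windows, UI: 34×45/148 = 10.338
  Windows, Network: 34×35/148 = 8.041
  Windows, Storage: 34×68/148 = 15.622
  macOS, UI: 59×45/148 = 17.939
  macOS, Network: 59×35/148 = 13.953
  macOS, Storage: 59×68/148 = 27.108
  Linux, UI: 55×45/148 = 16.723
  Linux, Network: 55×35/148 = 13.007
  Linux, Storage: 55×68/148 = 25.270
Contributions (O − E)²/E:
  (10 − 10.338)²/10.338 = 0.0111
  (8 − 8.041)²/8.041 = 0.0002
  (16 − 15.622)²/15.622 = 0.0091
  (28 − 17.939)²/17.939 = 5.6427
  (16 − 13.953)²/13.953 = 0.3003
  (15 − 27.108)²/27.108 = 5.4081
  (7 − 16.723)²/16.723 = 5.6531
  (11 − 13.007)²/13.007 = 0.3097
  (37 − 25.270)²/25.270 = 5.4449
χ² = 0.0111 + 0.0002 + 0.0091 + 5.6427 + 0.3003 + 5.4081 + 5.6531 + 0.3097 + 5.4449 = 22.78
df = (3−1)(3−1) = 4. Since 22.78 > 9.488, reject the null hypothesis of independence at α = 0.05.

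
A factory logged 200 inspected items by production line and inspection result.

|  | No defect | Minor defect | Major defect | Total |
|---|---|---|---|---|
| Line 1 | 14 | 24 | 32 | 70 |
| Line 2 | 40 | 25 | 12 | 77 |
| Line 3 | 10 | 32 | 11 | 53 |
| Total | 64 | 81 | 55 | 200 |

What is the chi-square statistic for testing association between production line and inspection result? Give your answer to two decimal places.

35.94

Grand total N = 200.
Expected counts (row total × column total / N):
  Line 1, No defect: 70×64/200 = 22.400
  Line 1, Minor defect: 70×81/200 = 28.350
  Line 1, Major defect: 70×55/200 = 19.250
  Line 2, No defect: 77×64/200 = 24.640
  Line 2, Minor defect: 77×81/200 = 31.185
  Line 2, Major defect: 77×55/200 = 21.175
  Line 3, No defect: 53×64/200 = 16.960
  Line 3, Minor defect: 53×81/200 = 21.465
  Line 3, Major defect: 53×55/200 = 14.575
Contributions (O − E)²/E:
  (14 − 22.400)²/22.400 = 3.1500
  (24 − 28.350)²/28.350 = 0.6675
  (32 − 19.250)²/19.250 = 8.4448
  (40 − 24.640)²/24.640 = 9.5751
  (25 − 31.185)²/31.185 = 1.2267
  (12 − 21.175)²/21.175 = 3.9755
  (10 − 16.960)²/16.960 = 2.8562
  (32 − 21.465)²/21.465 = 5.1706
  (11 − 14.575)²/14.575 = 0.8769
χ² = 3.1500 + 0.6675 + 8.4448 + 9.5751 + 1.2267 + 3.9755 + 2.8562 + 5.1706 + 0.8769 = 35.94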